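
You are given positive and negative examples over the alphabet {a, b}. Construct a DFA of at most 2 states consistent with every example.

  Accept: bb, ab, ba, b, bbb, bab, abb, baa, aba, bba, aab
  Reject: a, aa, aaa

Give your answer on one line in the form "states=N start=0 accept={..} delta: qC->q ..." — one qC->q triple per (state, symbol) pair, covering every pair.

states=2 start=0 accept={1} delta: 0a->0 0b->1 1a->1 1b->1

State merging on the prefix tree: take the shortest (then alphabetical) example prefix whose next move is undefined and point that move at state 0, else 1, else 2, ...; a target is out if some Accept/Reject pair would then sit in one state with the same input left (inseparable). If every existing state is out, open a new one.
a: 0a undefined. 0a->0: ok.
b: 0b undefined. 0b->0: no, bb/a meet in 0. Open state 1: 0b->1.
ba: 1a undefined. 1a->0: no, ba/a meet in 0. 1a->1: ok.
bb: 1b undefined. 1b->0: no, bb/a meet in 0. 1b->1: ok.
All examples now run through 2 states with every (state, symbol) defined. Accept strings end in {1}, Reject strings end in {0}; accept={1}.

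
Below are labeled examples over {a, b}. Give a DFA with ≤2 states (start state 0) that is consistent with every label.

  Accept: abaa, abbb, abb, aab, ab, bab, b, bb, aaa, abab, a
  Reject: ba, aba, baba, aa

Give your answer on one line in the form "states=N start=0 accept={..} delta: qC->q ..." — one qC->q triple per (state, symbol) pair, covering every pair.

State merging on the prefix tree: take the shortest (then alphabetical) example prefix whose next move is undefined and point that move at state 0, else 1, else 2, ...; a target is out if some Accept/Reject pair would then sit in one state with the same input left (inseparable). If every existing state is out, open a new one.
a: 0a undefined. 0a->0: no, aaa/aa meet in 0. Open state 1: 0a->1.
b: 0b undefined. 0b->0: no, a/ba meet in 1. 0b->1: ok.
aa: 1a undefined. 1a->0: ok.
ab: 1b undefined. 1b->0: no, abaa/ba meet in 0. 1b->1: ok.
All examples now run through 2 states with every (state, symbol) defined. Accept strings end in {1}, Reject strings end in {0}; accept={1}.

states=2 start=0 accept={1} delta: 0a->1 0b->1 1a->0 1b->1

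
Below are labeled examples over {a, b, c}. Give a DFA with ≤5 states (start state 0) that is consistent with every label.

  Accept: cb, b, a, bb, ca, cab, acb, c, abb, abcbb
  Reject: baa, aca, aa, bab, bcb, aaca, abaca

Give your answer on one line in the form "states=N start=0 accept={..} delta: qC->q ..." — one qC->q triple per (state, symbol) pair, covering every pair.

Grow the machine one transition at a time. Run the examples from 0; the earliest place one falls off (shortest prefix, ties alphabetical) gets sent to the lowest-numbered state that keeps every Accept/Reject pair distinguishable — a pair clashes when both reach the same state with identical unread suffix — and to a fresh state only if none does.
a: 0a undefined. 0a->0: no, a/aa meet in 0. Open state 1: 0a->1.
b: 0b undefined. 0b->0: no, cb/bcb meet in 0 with "cb" left. 0b->1: no, acb/bcb meet in 1 with "cb" left. Open state 2: 0b->2.
c: 0c undefined. 0c->0: ok.
aa: 1a undefined. 1a->0: no, a/aaca meet in 1. 1a->1: no, a/aa meet in 1. 1a->2: no, cb/aa meet in 2. Open state 3: 1a->3.
ab: 1b undefined. 1b->0: ok.
ac: 1c undefined. 1c->0: no, a/aca meet in 1. 1c->1: ok.
ba: 2a undefined. 2a->0: no, cb/bab meet in 2. 2a->1: no, cab/bab meet in 0. 2a->2: no, cb/baa meet in 2. 2a->3: ok.
bb: 2b undefined. 2b->0: ok.
bc: 2c undefined. 2c->0: no, cb/bcb meet in 2. 2c->1: no, bb/bcb meet in 0. 2c->2: no, bb/bcb meet in 0. 2c->3: ok.
aac: 3c undefined. 3c->0: no, a/aaca meet in 1. 3c->1: ok.
baa: 3a undefined. 3a->0: no, bb/baa meet in 0. 3a->1: no, a/baa meet in 1. 3a->2: no, cb/baa meet in 2. 3a->3: ok.
bab: 3b undefined. 3b->0: no, bb/bab meet in 0. 3b->1: no, a/bab meet in 1. 3b->2: no, cb/bab meet in 2. 3b->3: ok.
All examples now run through 4 states with every (state, symbol) defined. Accept strings end in {0,1,2}, Reject strings end in {3}; accept={0,1,2}.

states=4 start=0 accept={0,1,2} delta: 0a->1 0b->2 0c->0 1a->3 1b->0 1c->1 2a->3 2b->0 2c->3 3a->3 3b->3 3c->1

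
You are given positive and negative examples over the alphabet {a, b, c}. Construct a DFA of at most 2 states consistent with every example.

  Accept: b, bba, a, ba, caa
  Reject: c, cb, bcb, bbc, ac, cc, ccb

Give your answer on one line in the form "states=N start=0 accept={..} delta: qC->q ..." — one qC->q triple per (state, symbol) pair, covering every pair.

states=2 start=0 accept={0} delta: 0a->0 0b->0 0c->1 1a->0 1b->1 1c->1

Grow the machine one transition at a time. Run the examples from 0; the earliest place one falls off (shortest prefix, ties alphabetical) gets sent to the lowest-numbered state that keeps every Accept/Reject pair distinguishable — a pair clashes when both reach the same state with identical unread suffix — and to a fresh state only if none does.
a: 0a undefined. 0a->0: ok.
b: 0b undefined. 0b->0: ok.
c: 0c undefined. 0c->0: no, b/c meet in 0. Open state 1: 0c->1.
ca: 1a undefined. 1a->0: ok.
cb: 1b undefined. 1b->0: no, b/cb meet in 0. 1b->1: ok.
cc: 1c undefined. 1c->0: no, b/cc meet in 0. 1c->1: ok.
All examples now run through 2 states with every (state, symbol) defined. Accept strings end in {0}, Reject strings end in {1}; accept={0}.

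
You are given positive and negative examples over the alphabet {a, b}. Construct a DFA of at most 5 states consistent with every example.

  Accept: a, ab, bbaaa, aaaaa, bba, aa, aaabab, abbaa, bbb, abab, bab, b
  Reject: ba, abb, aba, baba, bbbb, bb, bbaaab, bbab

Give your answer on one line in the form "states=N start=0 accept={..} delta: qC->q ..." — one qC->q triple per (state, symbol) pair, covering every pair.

states=4 start=0 accept={0,1,3} delta: 0a->0 0b->1 1a->2 1b->2 2a->3 2b->1 3a->3 3b->2

Fold the examples into a partial DFA from state 0: repeatedly fix the first undefined (state, symbol) met by the shortest-then-alphabetical prefix, trying targets in increasing order and rejecting any under which an Accept and a Reject string meet in one state with the same remainder; add a state when all current targets are rejected. Accepting states are where Accept strings end.
a: 0a undefined. 0a->0: ok.
b: 0b undefined. 0b->0: no, a/ba meet in 0. Open state 1: 0b->1.
ba: 1a undefined. 1a->0: no, a/ba meet in 0. 1a->1: no, ab/ba meet in 1. Open state 2: 1a->2.
bb: 1b undefined. 1b->0: no, a/abb meet in 0. 1b->1: no, ab/abb meet in 1. 1b->2: ok.
bab: 2b undefined. 2b->0: no, a/baba meet in 0. 2b->1: ok.
bba: 2a undefined. 2a->0: no, ab/bbaaab meet in 1. 2a->1: no, abbaa/ba meet in 2. 2a->2: no, ab/bbaaab meet in 1. Open state 3: 2a->3.
bbaa: 3a undefined. 3a->0: no, ab/bbaaab meet in 1. 3a->1: no, ab/bbaaab meet in 1. 3a->2: no, abbaa/ba meet in 2. 3a->3: ok.
bbab: 3b undefined. 3b->0: no, a/bbaaab meet in 0. 3b->1: no, ab/bbaaab meet in 1. 3b->2: ok.
All examples now run through 4 states with every (state, symbol) defined. Accept strings end in {0,1,3}, Reject strings end in {2}; accept={0,1,3}.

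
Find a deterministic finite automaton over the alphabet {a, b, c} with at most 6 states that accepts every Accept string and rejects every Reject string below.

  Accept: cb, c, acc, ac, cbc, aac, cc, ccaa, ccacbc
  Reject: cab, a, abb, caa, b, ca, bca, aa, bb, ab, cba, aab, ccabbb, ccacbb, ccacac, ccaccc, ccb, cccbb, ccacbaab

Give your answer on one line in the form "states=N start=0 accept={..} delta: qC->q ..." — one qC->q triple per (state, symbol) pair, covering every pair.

Grow the machine one transition at a time. Run the examples from 0; the earliest place one falls off (shortest prefix, ties alphabetical) gets sent to the lowest-numbered state that keeps every Accept/Reject pair distinguishable — a pair clashes when both reach the same state with identical unread suffix — and to a fresh state only if none does.
a: 0a undefined. 0a->0: ok.
b: 0b undefined. 0b->0: ok.
c: 0c undefined. 0c->0: no, cb/cab meet in 0. Open state 1: 0c->1.
ca: 1a undefined. 1a->0: ok.
cb: 1b undefined. 1b->0: no, cb/cab meet in 0. 1b->1: ok.
cc: 1c undefined. 1c->0: no, cb/ccacbb meet in 1. 1c->1: no, cb/ccacbb meet in 1. Open state 2: 1c->2.
cca: 2a undefined. 2a->0: no, cb/ccacbb meet in 1. 2a->1: no, cb/ccabbb meet in 1. 2a->2: ok.
ccb: 2b undefined. 2b->0: ok.
ccc: 2c undefined. 2c->0: no, cb/ccacac meet in 1. 2c->1: no, cb/ccacbb meet in 1. 2c->2: no, acc/ccacac meet in 2. Open state 3: 2c->3.
cccb: 3b undefined. 3b->0: ok.
ccaca: 3a undefined. 3a->0: no, cb/ccacac meet in 1. 3a->1: no, acc/ccacac meet in 2. 3a->2: ok.
ccacc: 3c undefined. 3c->0: no, cb/ccaccc meet in 1. 3c->1: no, acc/ccaccc meet in 2. 3c->2: ok.
All examples now run through 4 states with every (state, symbol) defined. Accept strings end in {1,2}, Reject strings end in {0,3}; accept={1,2}.

states=4 start=0 accept={1,2} delta: 0a->0 0b->0 0c->1 1a->0 1b->1 1c->2 2a->2 2b->0 2c->3 3a->2 3b->0 3c->2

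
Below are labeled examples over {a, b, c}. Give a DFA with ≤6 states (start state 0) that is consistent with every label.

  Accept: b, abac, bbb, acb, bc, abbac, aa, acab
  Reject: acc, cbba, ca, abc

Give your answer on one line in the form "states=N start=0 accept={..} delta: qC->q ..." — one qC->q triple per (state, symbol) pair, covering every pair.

states=3 start=0 accept={0} delta: 0a->1 0b->0 0c->0 1a->0 1b->1 1c->2 2a->0 2b->0 2c->1

Grow the machine one transition at a time. Run the examples from 0; the earliest place one falls off (shortest prefix, ties alphabetical) gets sent to the lowest-numbered state that keeps every Accept/Reject pair distinguishable — a pair clashes when both reach the same state with identical unread suffix — and to a fresh state only if none does.
a: 0a undefined. 0a->0: no, bc/abc meet in 0 with "bc" left. Open state 1: 0a->1.
b: 0b undefined. 0b->0: ok.
c: 0c undefined. 0c->0: ok.
aa: 1a undefined. 1a->0: ok.
ab: 1b undefined. 1b->0: no, b/abc meet in 0. 1b->1: ok.
ac: 1c undefined. 1c->0: no, b/acc meet in 0. 1c->1: no, acb/acc meet in 1. Open state 2: 1c->2.
aca: 2a undefined. 2a->0: ok.
acb: 2b undefined. 2b->0: ok.
acc: 2c undefined. 2c->0: no, b/acc meet in 0. 2c->1: ok.
All examples now run through 3 states with every (state, symbol) defined. Accept strings end in {0}, Reject strings end in {1,2}; accept={0}.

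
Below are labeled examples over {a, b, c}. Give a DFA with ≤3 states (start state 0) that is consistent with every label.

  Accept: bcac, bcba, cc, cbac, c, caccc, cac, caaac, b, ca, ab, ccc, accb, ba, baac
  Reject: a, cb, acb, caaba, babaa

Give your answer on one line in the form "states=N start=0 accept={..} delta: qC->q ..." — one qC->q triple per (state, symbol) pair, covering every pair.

states=3 start=0 accept={1,2} delta: 0a->0 0b->1 0c->1 1a->1 1b->0 1c->2 2a->0 2b->1 2c->1

Fold the examples into a partial DFA from state 0: repeatedly fix the first undefined (state, symbol) met by the shortest-then-alphabetical prefix, trying targets in increasing order and rejecting any under which an Accept and a Reject string meet in one state with the same remainder; add a state when all current targets are rejected. Accepting states are where Accept strings end.
a: 0a undefined. 0a->0: ok.
b: 0b undefined. 0b->0: no, b/a meet in 0. Open state 1: 0b->1.
c: 0c undefined. 0c->0: no, cc/a meet in 0. 0c->1: ok.
ba: 1a undefined. 1a->0: no, ca/a meet in 0. 1a->1: ok.
bc: 1c undefined. 1c->0: no, cc/a meet in 0. 1c->1: no, bcba/caaba meet in 1 with "ba" left. Open state 2: 1c->2.
cb: 1b undefined. 1b->0: ok.
bca: 2a undefined. 2a->0: ok.
bcb: 2b undefined. 2b->0: no, bcba/a meet in 0. 2b->1: ok.
ccc: 2c undefined. 2c->0: no, ccc/a meet in 0. 2c->1: ok.
All examples now run through 3 states with every (state, symbol) defined. Accept strings end in {1,2}, Reject strings end in {0}; accept={1,2}.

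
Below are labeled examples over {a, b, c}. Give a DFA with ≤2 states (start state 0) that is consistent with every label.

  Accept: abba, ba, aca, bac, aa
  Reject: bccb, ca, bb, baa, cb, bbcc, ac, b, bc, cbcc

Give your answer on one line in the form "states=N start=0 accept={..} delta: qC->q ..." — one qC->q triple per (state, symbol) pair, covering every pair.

Grow the machine one transition at a time. Run the examples from 0; the earliest place one falls off (shortest prefix, ties alphabetical) gets sent to the lowest-numbered state that keeps every Accept/Reject pair distinguishable — a pair clashes when both reach the same state with identical unread suffix — and to a fresh state only if none does.
a: 0a undefined. 0a->0: no, aca/ca meet in 0 with "ca" left. Open state 1: 0a->1.
b: 0b undefined. 0b->0: no, bac/ac meet in 1 with "c" left. 0b->1: ok.
c: 0c undefined. 0c->0: ok.
aa: 1a undefined. 1a->0: ok.
ab: 1b undefined. 1b->0: no, abba/bb meet in 0. 1b->1: ok.
ac: 1c undefined. 1c->0: no, abba/bbcc meet in 0. 1c->1: ok.
All examples now run through 2 states with every (state, symbol) defined. Accept strings end in {0}, Reject strings end in {1}; accept={0}.

states=2 start=0 accept={0} delta: 0a->1 0b->1 0c->0 1a->0 1b->1 1c->1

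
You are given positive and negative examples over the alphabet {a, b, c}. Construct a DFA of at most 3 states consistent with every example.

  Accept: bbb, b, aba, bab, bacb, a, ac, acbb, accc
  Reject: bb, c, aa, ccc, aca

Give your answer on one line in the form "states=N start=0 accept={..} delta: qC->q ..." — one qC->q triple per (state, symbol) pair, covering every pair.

State merging on the prefix tree: take the shortest (then alphabetical) example prefix whose next move is undefined and point that move at state 0, else 1, else 2, ...; a target is out if some Accept/Reject pair would then sit in one state with the same input left (inseparable). If every existing state is out, open a new one.
a: 0a undefined. 0a->0: no, a/aa meet in 0. Open state 1: 0a->1.
b: 0b undefined. 0b->0: no, bbb/bb meet in 0. 0b->1: ok.
c: 0c undefined. 0c->0: ok.
aa: 1a undefined. 1a->0: ok.
ab: 1b undefined. 1b->0: ok.
ac: 1c undefined. 1c->0: no, bbb/aca meet in 1. 1c->1: ok.
All examples now run through 2 states with every (state, symbol) defined. Accept strings end in {1}, Reject strings end in {0}; accept={1}.

states=2 start=0 accept={1} delta: 0a->1 0b->1 0c->0 1a->0 1b->0 1c->1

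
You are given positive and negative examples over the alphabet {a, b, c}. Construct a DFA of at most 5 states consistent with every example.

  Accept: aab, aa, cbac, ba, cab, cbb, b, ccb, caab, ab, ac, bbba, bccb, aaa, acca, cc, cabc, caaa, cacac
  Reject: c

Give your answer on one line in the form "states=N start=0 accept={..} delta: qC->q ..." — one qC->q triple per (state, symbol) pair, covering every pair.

Fold the examples into a partial DFA from state 0: repeatedly fix the first undefined (state, symbol) met by the shortest-then-alphabetical prefix, trying targets in increasing order and rejecting any under which an Accept and a Reject string meet in one state with the same remainder; add a state when all current targets are rejected. Accepting states are where Accept strings end.
a: 0a undefined. 0a->0: no, ac/c meet in 0 with "c" left. Open state 1: 0a->1.
b: 0b undefined. 0b->0: ok.
c: 0c undefined. 0c->0: no, cbb/c meet in 0. 0c->1: no, ba/c meet in 1. Open state 2: 0c->2.
aa: 1a undefined. 1a->0: ok.
ab: 1b undefined. 1b->0: ok.
ac: 1c undefined. 1c->0: ok.
ca: 2a undefined. 2a->0: no, cabc/c meet in 2. 2a->1: no, cabc/c meet in 2. 2a->2: no, acca/c meet in 2. Open state 3: 2a->3.
cb: 2b undefined. 2b->0: ok.
cc: 2c undefined. 2c->0: ok.
caa: 3a undefined. 3a->0: ok.
cab: 3b undefined. 3b->0: no, cabc/c meet in 2. 3b->1: ok.
cac: 3c undefined. 3c->0: ok.
All examples now run through 4 states with every (state, symbol) defined. Accept strings end in {0,1,3}, Reject strings end in {2}; accept={0,1,3}.

states=4 start=0 accept={0,1,3} delta: 0a->1 0b->0 0c->2 1a->0 1b->0 1c->0 2a->3 2b->0 2c->0 3a->0 3b->1 3c->0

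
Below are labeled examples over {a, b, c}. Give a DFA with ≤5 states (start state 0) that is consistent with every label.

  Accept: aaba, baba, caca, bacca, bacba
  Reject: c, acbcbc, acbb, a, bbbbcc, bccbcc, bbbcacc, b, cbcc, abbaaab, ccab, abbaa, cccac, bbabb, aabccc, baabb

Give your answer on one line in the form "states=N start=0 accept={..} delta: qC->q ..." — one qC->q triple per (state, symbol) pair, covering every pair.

Grow the machine one transition at a time. Run the examples from 0; the earliest place one falls off (shortest prefix, ties alphabetical) gets sent to the lowest-numbered state that keeps every Accept/Reject pair distinguishable — a pair clashes when both reach the same state with identical unread suffix — and to a fresh state only if none does.
a: 0a undefined. 0a->0: ok.
b: 0b undefined. 0b->0: no, aaba/a meet in 0. Open state 1: 0b->1.
c: 0c undefined. 0c->0: no, caca/c meet in 0. 0c->1: ok.
ba: 1a undefined. 1a->0: no, aaba/a meet in 0. 1a->1: no, aaba/c meet in 1. Open state 2: 1a->2.
bb: 1b undefined. 1b->0: ok.
bc: 1c undefined. 1c->0: ok.
baa: 2a undefined. 2a->0: ok.
bab: 2b undefined. 2b->0: no, baba/a meet in 0. 2b->1: ok.
bac: 2c undefined. 2c->0: no, caca/a meet in 0. 2c->1: no, bacca/a meet in 0. 2c->2: no, aaba/cccac meet in 2. Open state 3: 2c->3.
bacb: 3b undefined. 3b->0: no, bacba/a meet in 0. 3b->1: ok.
bacc: 3c undefined. 3c->0: no, bacca/a meet in 0. 3c->1: ok.
caca: 3a undefined. 3a->0: no, caca/a meet in 0. 3a->1: no, caca/c meet in 1. 3a->2: ok.
All examples now run through 4 states with every (state, symbol) defined. Accept strings end in {2}, Reject strings end in {0,1,3}; accept={2}.

states=4 start=0 accept={2} delta: 0a->0 0b->1 0c->1 1a->2 1b->0 1c->0 2a->0 2b->1 2c->3 3a->2 3b->1 3c->1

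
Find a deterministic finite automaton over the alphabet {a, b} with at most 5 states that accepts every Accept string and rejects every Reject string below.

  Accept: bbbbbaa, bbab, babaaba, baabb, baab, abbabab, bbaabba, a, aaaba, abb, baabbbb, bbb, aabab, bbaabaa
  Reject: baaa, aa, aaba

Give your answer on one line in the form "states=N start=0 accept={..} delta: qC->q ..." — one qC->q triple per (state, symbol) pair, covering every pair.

states=3 start=0 accept={1,2} delta: 0a->1 0b->1 1a->0 1b->2 2a->1 2b->1

Fold the examples into a partial DFA from state 0: repeatedly fix the first undefined (state, symbol) met by the shortest-then-alphabetical prefix, trying targets in increasing order and rejecting any under which an Accept and a Reject string meet in one state with the same remainder; add a state when all current targets are rejected. Accepting states are where Accept strings end.
a: 0a undefined. 0a->0: no, a/aa meet in 0. Open state 1: 0a->1.
b: 0b undefined. 0b->0: no, bbbbbaa/aa meet in 1 with "a" left. 0b->1: ok.
aa: 1a undefined. 1a->0: ok.
ab: 1b undefined. 1b->0: no, bbab/baaa meet in 0. 1b->1: no, babaaba/baaa meet in 0. Open state 2: 1b->2.
abb: 2b undefined. 2b->0: no, baabb/baaa meet in 0. 2b->1: ok.
bba: 2a undefined. 2a->0: no, babaaba/baaa meet in 0. 2a->1: ok.
All examples now run through 3 states with every (state, symbol) defined. Accept strings end in {1,2}, Reject strings end in {0}; accept={1,2}.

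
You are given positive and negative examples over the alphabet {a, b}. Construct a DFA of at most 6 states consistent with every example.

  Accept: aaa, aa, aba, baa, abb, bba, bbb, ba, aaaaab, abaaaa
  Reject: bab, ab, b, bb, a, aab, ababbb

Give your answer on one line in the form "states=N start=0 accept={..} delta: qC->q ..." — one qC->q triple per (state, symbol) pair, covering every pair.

states=5 start=0 accept={2,4} delta: 0a->1 0b->1 1a->2 1b->3 2a->4 2b->0 3a->2 3b->2 4a->2 4b->2

Grow the machine one transition at a time. Run the examples from 0; the earliest place one falls off (shortest prefix, ties alphabetical) gets sent to the lowest-numbered state that keeps every Accept/Reject pair distinguishable — a pair clashes when both reach the same state with identical unread suffix — and to a fresh state only if none does.
a: 0a undefined. 0a->0: no, aaa/a meet in 0. Open state 1: 0a->1.
b: 0b undefined. 0b->0: no, bba/a meet in 1. 0b->1: ok.
aa: 1a undefined. 1a->0: no, aaa/bab meet in 1. 1a->1: no, aaa/b meet in 1. Open state 2: 1a->2.
ab: 1b undefined. 1b->0: no, aba/b meet in 1. 1b->1: no, abb/ab meet in 1. 1b->2: no, aa/ab meet in 2. Open state 3: 1b->3.
aaa: 2a undefined. 2a->0: no, aaaaab/bab meet in 2 with "b" left. 2a->1: no, aaa/b meet in 1. 2a->2: no, aaaaab/bab meet in 2 with "b" left. 2a->3: no, aaa/ab meet in 3. Open state 4: 2a->4.
aab: 2b undefined. 2b->0: ok.
aba: 3a undefined. 3a->0: no, aba/bab meet in 0. 3a->1: no, aba/b meet in 1. 3a->2: ok.
abb: 3b undefined. 3b->0: no, abb/bab meet in 0. 3b->1: no, abb/b meet in 1. 3b->2: ok.
aaaa: 4a undefined. 4a->0: no, aaaaab/ab meet in 3. 4a->1: no, aaaaab/bab meet in 0. 4a->2: ok.
aaaaab: 4b undefined. 4b->0: no, aaaaab/bab meet in 0. 4b->1: no, aaaaab/b meet in 1. 4b->2: ok.
All examples now run through 5 states with every (state, symbol) defined. Accept strings end in {2,4}, Reject strings end in {0,1,3}; accept={2,4}.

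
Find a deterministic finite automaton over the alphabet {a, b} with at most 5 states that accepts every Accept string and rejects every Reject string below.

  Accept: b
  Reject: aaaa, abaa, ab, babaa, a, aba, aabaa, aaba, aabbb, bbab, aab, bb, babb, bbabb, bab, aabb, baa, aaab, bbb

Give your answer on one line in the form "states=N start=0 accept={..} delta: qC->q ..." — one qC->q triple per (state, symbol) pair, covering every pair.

Grow the machine one transition at a time. Run the examples from 0; the earliest place one falls off (shortest prefix, ties alphabetical) gets sent to the lowest-numbered state that keeps every Accept/Reject pair distinguishable — a pair clashes when both reach the same state with identical unread suffix — and to a fresh state only if none does.
a: 0a undefined. 0a->0: no, b/ab meet in 0 with "b" left. Open state 1: 0a->1.
b: 0b undefined. 0b->0: no, b/bb meet in 0. 0b->1: no, b/a meet in 1. Open state 2: 0b->2.
aa: 1a undefined. 1a->0: no, b/aab meet in 2. 1a->1: ok.
ab: 1b undefined. 1b->0: no, b/aabb meet in 2. 1b->1: ok.
ba: 2a undefined. 2a->0: no, b/bab meet in 2. 2a->1: ok.
bb: 2b undefined. 2b->0: no, b/bbb meet in 2. 2b->1: ok.
All examples now run through 3 states with every (state, symbol) defined. Accept strings end in {2}, Reject strings end in {1}; accept={2}.

states=3 start=0 accept={2} delta: 0a->1 0b->2 1a->1 1b->1 2a->1 2b->1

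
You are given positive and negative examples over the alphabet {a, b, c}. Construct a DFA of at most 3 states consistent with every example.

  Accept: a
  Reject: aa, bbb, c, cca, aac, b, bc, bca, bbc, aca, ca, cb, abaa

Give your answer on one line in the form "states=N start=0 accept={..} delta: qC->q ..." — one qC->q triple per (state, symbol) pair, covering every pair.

Fold the examples into a partial DFA from state 0: repeatedly fix the first undefined (state, symbol) met by the shortest-then-alphabetical prefix, trying targets in increasing order and rejecting any under which an Accept and a Reject string meet in one state with the same remainder; add a state when all current targets are rejected. Accepting states are where Accept strings end.
a: 0a undefined. 0a->0: no, a/aa meet in 0. Open state 1: 0a->1.
b: 0b undefined. 0b->0: ok.
c: 0c undefined. 0c->0: no, a/cca meet in 1. 0c->1: no, a/c meet in 1. Open state 2: 0c->2.
aa: 1a undefined. 1a->0: ok.
ab: 1b undefined. 1b->0: ok.
ac: 1c undefined. 1c->0: no, a/aca meet in 1. 1c->1: ok.
ca: 2a undefined. 2a->0: ok.
cb: 2b undefined. 2b->0: ok.
cc: 2c undefined. 2c->0: no, a/cca meet in 1. 2c->1: ok.
All examples now run through 3 states with every (state, symbol) defined. Accept strings end in {1}, Reject strings end in {0,2}; accept={1}.

states=3 start=0 accept={1} delta: 0a->1 0b->0 0c->2 1a->0 1b->0 1c->1 2a->0 2b->0 2c->1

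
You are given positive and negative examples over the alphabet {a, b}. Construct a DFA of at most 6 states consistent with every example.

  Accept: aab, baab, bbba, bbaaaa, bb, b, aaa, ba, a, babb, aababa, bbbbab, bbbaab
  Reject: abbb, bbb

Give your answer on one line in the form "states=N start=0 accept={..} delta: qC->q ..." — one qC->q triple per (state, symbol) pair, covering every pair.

Grow the machine one transition at a time. Run the examples from 0; the earliest place one falls off (shortest prefix, ties alphabetical) gets sent to the lowest-numbered state that keeps every Accept/Reject pair distinguishable — a pair clashes when both reach the same state with identical unread suffix — and to a fresh state only if none does.
a: 0a undefined. 0a->0: ok.
b: 0b undefined. 0b->0: no, aab/abbb meet in 0. Open state 1: 0b->1.
ba: 1a undefined. 1a->0: ok.
bb: 1b undefined. 1b->0: no, aab/abbb meet in 1. 1b->1: no, aab/abbb meet in 1. Open state 2: 1b->2.
bba: 2a undefined. 2a->0: ok.
bbb: 2b undefined. 2b->0: no, bbba/abbb meet in 0. 2b->1: no, aab/abbb meet in 1. 2b->2: no, bb/abbb meet in 2. Open state 3: 2b->3.
bbba: 3a undefined. 3a->0: ok.
bbbb: 3b undefined. 3b->0: ok.
All examples now run through 4 states with every (state, symbol) defined. Accept strings end in {0,1,2}, Reject strings end in {3}; accept={0,1,2}.

states=4 start=0 accept={0,1,2} delta: 0a->0 0b->1 1a->0 1b->2 2a->0 2b->3 3a->0 3b->0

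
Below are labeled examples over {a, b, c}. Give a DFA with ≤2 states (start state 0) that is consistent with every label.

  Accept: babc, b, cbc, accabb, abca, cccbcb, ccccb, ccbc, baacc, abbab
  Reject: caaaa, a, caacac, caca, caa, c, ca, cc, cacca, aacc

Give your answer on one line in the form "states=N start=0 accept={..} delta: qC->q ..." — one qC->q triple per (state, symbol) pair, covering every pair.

states=2 start=0 accept={1} delta: 0a->0 0b->1 0c->0 1a->1 1b->1 1c->1

Grow the machine one transition at a time. Run the examples from 0; the earliest place one falls off (shortest prefix, ties alphabetical) gets sent to the lowest-numbered state that keeps every Accept/Reject pair distinguishable — a pair clashes when both reach the same state with identical unread suffix — and to a fresh state only if none does.
a: 0a undefined. 0a->0: ok.
b: 0b undefined. 0b->0: no, babc/c meet in 0 with "c" left. Open state 1: 0b->1.
c: 0c undefined. 0c->0: ok.
ba: 1a undefined. 1a->0: no, baacc/caaaa meet in 0. 1a->1: ok.
abb: 1b undefined. 1b->0: no, babc/caaaa meet in 0. 1b->1: ok.
abc: 1c undefined. 1c->0: no, babc/caaaa meet in 0. 1c->1: ok.
All examples now run through 2 states with every (state, symbol) defined. Accept strings end in {1}, Reject strings end in {0}; accept={1}.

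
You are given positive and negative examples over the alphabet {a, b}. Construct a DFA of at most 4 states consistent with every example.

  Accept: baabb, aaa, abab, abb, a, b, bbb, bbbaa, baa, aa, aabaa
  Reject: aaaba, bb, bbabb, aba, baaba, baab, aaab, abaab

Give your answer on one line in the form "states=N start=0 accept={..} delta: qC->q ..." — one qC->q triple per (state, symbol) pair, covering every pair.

Fold the examples into a partial DFA from state 0: repeatedly fix the first undefined (state, symbol) met by the shortest-then-alphabetical prefix, trying targets in increasing order and rejecting any under which an Accept and a Reject string meet in one state with the same remainder; add a state when all current targets are rejected. Accepting states are where Accept strings end.
a: 0a undefined. 0a->0: no, abb/bb meet in 0 with "bb" left. Open state 1: 0a->1.
b: 0b undefined. 0b->0: no, abb/bbabb meet in 1 with "bb" left. 0b->1: ok.
aa: 1a undefined. 1a->0: ok.
ab: 1b undefined. 1b->0: no, baabb/aaaba meet in 1. 1b->1: no, baabb/bb meet in 1. Open state 2: 1b->2.
aba: 2a undefined. 2a->0: no, aa/aaaba meet in 0. 2a->1: no, baabb/bbabb meet in 2 with "b" left. 2a->2: no, baabb/abaab meet in 2 with "b" left. Open state 3: 2a->3.
abb: 2b undefined. 2b->0: ok.
abaa: 3a undefined. 3a->0: no, aaa/abaab meet in 1. 3a->1: ok.
abab: 3b undefined. 3b->0: no, aaa/bbabb meet in 1. 3b->1: ok.
All examples now run through 4 states with every (state, symbol) defined. Accept strings end in {0,1}, Reject strings end in {2,3}; accept={0,1}.

states=4 start=0 accept={0,1} delta: 0a->1 0b->1 1a->0 1b->2 2a->3 2b->0 3a->1 3b->1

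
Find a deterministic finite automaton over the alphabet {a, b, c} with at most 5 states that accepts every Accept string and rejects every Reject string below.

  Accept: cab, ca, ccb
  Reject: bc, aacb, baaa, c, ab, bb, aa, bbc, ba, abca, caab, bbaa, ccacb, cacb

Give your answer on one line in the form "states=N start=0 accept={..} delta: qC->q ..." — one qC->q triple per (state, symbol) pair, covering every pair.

states=4 start=0 accept={3} delta: 0a->0 0b->1 0c->2 1a->0 1b->0 1c->0 2a->3 2b->0 2c->3 3a->0 3b->3 3c->0

Grow the machine one transition at a time. Run the examples from 0; the earliest place one falls off (shortest prefix, ties alphabetical) gets sent to the lowest-numbered state that keeps every Accept/Reject pair distinguishable — a pair clashes when both reach the same state with identical unread suffix — and to a fresh state only if none does.
a: 0a undefined. 0a->0: ok.
b: 0b undefined. 0b->0: no, ca/abca meet in 0 with "ca" left. Open state 1: 0b->1.
c: 0c undefined. 0c->0: no, cab/aacb meet in 1. 0c->1: no, ca/ba meet in 1 with "a" left. Open state 2: 0c->2.
ba: 1a undefined. 1a->0: ok.
bb: 1b undefined. 1b->0: ok.
bc: 1c undefined. 1c->0: ok.
ca: 2a undefined. 2a->0: no, cab/ab meet in 1. 2a->1: no, cab/bc meet in 0. 2a->2: no, cab/aacb meet in 2 with "b" left. Open state 3: 2a->3.
cc: 2c undefined. 2c->0: no, ccb/ab meet in 1. 2c->1: no, ccb/bc meet in 0. 2c->2: no, ccb/aacb meet in 2 with "b" left. 2c->3: ok.
caa: 3a undefined. 3a->0: ok.
cab: 3b undefined. 3b->0: no, cab/bc meet in 0. 3b->1: no, cab/ab meet in 1. 3b->2: no, cab/c meet in 2. 3b->3: ok.
cac: 3c undefined. 3c->0: ok.
aacb: 2b undefined. 2b->0: ok.
All examples now run through 4 states with every (state, symbol) defined. Accept strings end in {3}, Reject strings end in {0,1,2}; accept={3}.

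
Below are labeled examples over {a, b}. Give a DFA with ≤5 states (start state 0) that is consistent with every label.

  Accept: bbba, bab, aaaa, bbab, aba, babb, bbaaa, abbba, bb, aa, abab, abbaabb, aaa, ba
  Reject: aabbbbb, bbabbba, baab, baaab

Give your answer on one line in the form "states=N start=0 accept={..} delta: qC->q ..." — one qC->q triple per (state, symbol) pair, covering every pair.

State merging on the prefix tree: take the shortest (then alphabetical) example prefix whose next move is undefined and point that move at state 0, else 1, else 2, ...; a target is out if some Accept/Reject pair would then sit in one state with the same input left (inseparable). If every existing state is out, open a new one.
a: 0a undefined. 0a->0: ok.
b: 0b undefined. 0b->0: no, bbba/aabbbbb meet in 0. Open state 1: 0b->1.
ba: 1a undefined. 1a->0: no, bab/baab meet in 1. 1a->1: no, bab/baab meet in 1 with "b" left. Open state 2: 1a->2.
bb: 1b undefined. 1b->0: no, bbba/bbabbba meet in 2. 1b->1: no, bb/aabbbbb meet in 1. 1b->2: no, bbab/baab meet in 2 with "ab" left. Open state 3: 1b->3.
baa: 2a undefined. 2a->0: ok.
bab: 2b undefined. 2b->0: no, babb/baab meet in 1. 2b->1: no, bab/baab meet in 1. 2b->2: ok.
bba: 3a undefined. 3a->0: no, bbba/bbabbba meet in 3 with "ba" left. 3a->1: ok.
bbb: 3b undefined. 3b->0: no, bab/bbabbba meet in 2. 3b->1: ok.
All examples now run through 4 states with every (state, symbol) defined. Accept strings end in {0,2,3}, Reject strings end in {1}; accept={0,2,3}.

states=4 start=0 accept={0,2,3} delta: 0a->0 0b->1 1a->2 1b->3 2a->0 2b->2 3a->1 3b->1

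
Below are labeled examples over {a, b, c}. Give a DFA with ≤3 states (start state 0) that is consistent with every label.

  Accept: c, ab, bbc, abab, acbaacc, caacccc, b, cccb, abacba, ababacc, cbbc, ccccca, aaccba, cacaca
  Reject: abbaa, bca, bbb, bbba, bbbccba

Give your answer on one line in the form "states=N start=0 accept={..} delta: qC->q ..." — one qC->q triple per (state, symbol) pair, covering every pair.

states=3 start=0 accept={0,1} delta: 0a->0 0b->1 0c->0 1a->0 1b->2 1c->2 2a->2 2b->2 2c->1

State merging on the prefix tree: take the shortest (then alphabetical) example prefix whose next move is undefined and point that move at state 0, else 1, else 2, ...; a target is out if some Accept/Reject pair would then sit in one state with the same input left (inseparable). If every existing state is out, open a new one.
a: 0a undefined. 0a->0: ok.
b: 0b undefined. 0b->0: no, ab/abbaa meet in 0. Open state 1: 0b->1.
c: 0c undefined. 0c->0: ok.
bb: 1b undefined. 1b->0: no, c/abbaa meet in 0. 1b->1: no, ab/bbb meet in 1. Open state 2: 1b->2.
bc: 1c undefined. 1c->0: no, c/bca meet in 0. 1c->1: no, aaccba/bca meet in 1 with "a" left. 1c->2: ok.
aba: 1a undefined. 1a->0: ok.
bbb: 2b undefined. 2b->0: no, c/bbb meet in 0. 2b->1: no, c/bbba meet in 0. 2b->2: ok.
bbc: 2c undefined. 2c->0: no, c/bbbccba meet in 0. 2c->1: ok.
bca: 2a undefined. 2a->0: no, c/abbaa meet in 0. 2a->1: no, c/abbaa meet in 0. 2a->2: ok.
All examples now run through 3 states with every (state, symbol) defined. Accept strings end in {0,1}, Reject strings end in {2}; accept={0,1}.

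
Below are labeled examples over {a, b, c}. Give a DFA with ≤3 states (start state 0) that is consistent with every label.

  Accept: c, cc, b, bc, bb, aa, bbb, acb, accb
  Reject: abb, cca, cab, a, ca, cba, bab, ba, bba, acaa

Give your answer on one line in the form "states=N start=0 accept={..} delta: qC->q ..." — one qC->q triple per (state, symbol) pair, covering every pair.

states=3 start=0 accept={0} delta: 0a->1 0b->0 0c->0 1a->0 1b->1 1c->2 2a->0 2b->0 2c->0

Grow the machine one transition at a time. Run the examples from 0; the earliest place one falls off (shortest prefix, ties alphabetical) gets sent to the lowest-numbered state that keeps every Accept/Reject pair distinguishable — a pair clashes when both reach the same state with identical unread suffix — and to a fresh state only if none does.
a: 0a undefined. 0a->0: no, bb/abb meet in 0 with "bb" left. Open state 1: 0a->1.
b: 0b undefined. 0b->0: ok.
c: 0c undefined. 0c->0: ok.
aa: 1a undefined. 1a->0: ok.
ab: 1b undefined. 1b->0: no, c/abb meet in 0. 1b->1: ok.
ac: 1c undefined. 1c->0: no, c/acaa meet in 0. 1c->1: no, acb/abb meet in 1. Open state 2: 1c->2.
aca: 2a undefined. 2a->0: ok.
acb: 2b undefined. 2b->0: ok.
acc: 2c undefined. 2c->0: ok.
All examples now run through 3 states with every (state, symbol) defined. Accept strings end in {0}, Reject strings end in {1}; accept={0}.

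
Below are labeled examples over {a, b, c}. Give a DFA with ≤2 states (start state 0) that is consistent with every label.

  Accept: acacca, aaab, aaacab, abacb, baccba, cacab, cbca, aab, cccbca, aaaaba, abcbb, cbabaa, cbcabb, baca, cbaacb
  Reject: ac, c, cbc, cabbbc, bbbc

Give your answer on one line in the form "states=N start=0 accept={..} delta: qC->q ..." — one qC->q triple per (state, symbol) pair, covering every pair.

states=2 start=0 accept={0} delta: 0a->0 0b->0 0c->1 1a->0 1b->0 1c->0

State merging on the prefix tree: take the shortest (then alphabetical) example prefix whose next move is undefined and point that move at state 0, else 1, else 2, ...; a target is out if some Accept/Reject pair would then sit in one state with the same input left (inseparable). If every existing state is out, open a new one.
a: 0a undefined. 0a->0: ok.
b: 0b undefined. 0b->0: ok.
c: 0c undefined. 0c->0: no, acacca/ac meet in 0. Open state 1: 0c->1.
ca: 1a undefined. 1a->0: ok.
cb: 1b undefined. 1b->0: ok.
cc: 1c undefined. 1c->0: ok.
All examples now run through 2 states with every (state, symbol) defined. Accept strings end in {0}, Reject strings end in {1}; accept={0}.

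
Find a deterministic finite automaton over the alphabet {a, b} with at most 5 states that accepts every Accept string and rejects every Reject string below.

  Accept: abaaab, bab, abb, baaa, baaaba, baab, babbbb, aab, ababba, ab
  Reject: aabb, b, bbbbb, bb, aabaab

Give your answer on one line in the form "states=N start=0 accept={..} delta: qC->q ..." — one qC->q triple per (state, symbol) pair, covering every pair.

states=4 start=0 accept={1,3} delta: 0a->1 0b->0 1a->2 1b->1 2a->3 2b->3 3a->2 3b->0

Fold the examples into a partial DFA from state 0: repeatedly fix the first undefined (state, symbol) met by the shortest-then-alphabetical prefix, trying targets in increasing order and rejecting any under which an Accept and a Reject string meet in one state with the same remainder; add a state when all current targets are rejected. Accepting states are where Accept strings end.
a: 0a undefined. 0a->0: no, abb/aabb meet in 0 with "bb" left. Open state 1: 0a->1.
b: 0b undefined. 0b->0: ok.
aa: 1a undefined. 1a->0: no, baab/aabb meet in 0. 1a->1: no, abb/aabb meet in 1 with "bb" left. Open state 2: 1a->2.
ab: 1b undefined. 1b->0: no, bab/b meet in 0. 1b->1: ok.
aab: 2b undefined. 2b->0: no, baab/aabb meet in 0. 2b->1: no, bab/aabb meet in 1. 2b->2: no, abaaab/aabaab meet in 2 with "aab" left. Open state 3: 2b->3.
aaba: 3a undefined. 3a->0: no, bab/aabaab meet in 1. 3a->1: no, baab/aabaab meet in 3. 3a->2: ok.
aabb: 3b undefined. 3b->0: ok.
abaa: 2a undefined. 2a->0: no, baaa/aabb meet in 0. 2a->1: no, bab/aabaab meet in 1. 2a->2: no, abaaab/aabaab meet in 3. 2a->3: ok.
All examples now run through 4 states with every (state, symbol) defined. Accept strings end in {1,3}, Reject strings end in {0}; accept={1,3}.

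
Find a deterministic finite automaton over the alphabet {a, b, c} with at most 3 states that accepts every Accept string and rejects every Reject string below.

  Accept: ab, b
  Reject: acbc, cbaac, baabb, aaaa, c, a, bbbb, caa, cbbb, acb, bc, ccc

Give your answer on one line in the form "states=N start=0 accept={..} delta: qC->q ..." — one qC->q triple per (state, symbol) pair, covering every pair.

states=3 start=0 accept={1} delta: 0a->0 0b->1 0c->2 1a->0 1b->0 1c->0 2a->0 2b->0 2c->0

State merging on the prefix tree: take the shortest (then alphabetical) example prefix whose next move is undefined and point that move at state 0, else 1, else 2, ...; a target is out if some Accept/Reject pair would then sit in one state with the same input left (inseparable). If every existing state is out, open a new one.
a: 0a undefined. 0a->0: ok.
b: 0b undefined. 0b->0: no, ab/baabb meet in 0. Open state 1: 0b->1.
c: 0c undefined. 0c->0: no, ab/acb meet in 1. 0c->1: no, ab/c meet in 1. Open state 2: 0c->2.
ba: 1a undefined. 1a->0: ok.
bb: 1b undefined. 1b->0: ok.
bc: 1c undefined. 1c->0: ok.
ca: 2a undefined. 2a->0: ok.
cb: 2b undefined. 2b->0: ok.
cc: 2c undefined. 2c->0: ok.
All examples now run through 3 states with every (state, symbol) defined. Accept strings end in {1}, Reject strings end in {0,2}; accept={1}.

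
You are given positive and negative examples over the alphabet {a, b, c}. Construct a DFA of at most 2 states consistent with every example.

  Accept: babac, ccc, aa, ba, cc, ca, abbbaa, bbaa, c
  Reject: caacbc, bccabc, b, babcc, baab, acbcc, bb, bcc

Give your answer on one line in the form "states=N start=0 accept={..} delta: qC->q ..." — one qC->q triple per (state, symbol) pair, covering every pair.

states=2 start=0 accept={0} delta: 0a->0 0b->1 0c->0 1a->0 1b->1 1c->1

Fold the examples into a partial DFA from state 0: repeatedly fix the first undefined (state, symbol) met by the shortest-then-alphabetical prefix, trying targets in increasing order and rejecting any under which an Accept and a Reject string meet in one state with the same remainder; add a state when all current targets are rejected. Accepting states are where Accept strings end.
a: 0a undefined. 0a->0: ok.
b: 0b undefined. 0b->0: no, aa/b meet in 0. Open state 1: 0b->1.
c: 0c undefined. 0c->0: ok.
ba: 1a undefined. 1a->0: ok.
bb: 1b undefined. 1b->0: no, babac/bb meet in 0. 1b->1: ok.
bc: 1c undefined. 1c->0: no, babac/caacbc meet in 0. 1c->1: ok.
All examples now run through 2 states with every (state, symbol) defined. Accept strings end in {0}, Reject strings end in {1}; accept={0}.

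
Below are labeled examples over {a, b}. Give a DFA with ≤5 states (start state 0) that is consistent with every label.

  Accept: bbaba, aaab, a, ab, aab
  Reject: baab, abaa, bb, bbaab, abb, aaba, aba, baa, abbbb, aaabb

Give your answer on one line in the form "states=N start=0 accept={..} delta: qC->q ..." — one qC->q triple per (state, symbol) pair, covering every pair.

states=4 start=0 accept={0,1} delta: 0a->0 0b->1 1a->2 1b->2 2a->2 2b->3 3a->0 3b->2

Fold the examples into a partial DFA from state 0: repeatedly fix the first undefined (state, symbol) met by the shortest-then-alphabetical prefix, trying targets in increasing order and rejecting any under which an Accept and a Reject string meet in one state with the same remainder; add a state when all current targets are rejected. Accepting states are where Accept strings end.
a: 0a undefined. 0a->0: ok.
b: 0b undefined. 0b->0: no, bbaba/baab meet in 0. Open state 1: 0b->1.
ba: 1a undefined. 1a->0: no, aaab/baab meet in 1. 1a->1: no, aaab/abaa meet in 1. Open state 2: 1a->2.
bb: 1b undefined. 1b->0: no, bbaba/aaba meet in 2. 1b->1: no, aaab/bb meet in 1. 1b->2: ok.
baa: 2a undefined. 2a->0: no, bbaba/bb meet in 2. 2a->1: no, bbaba/abaa meet in 1. 2a->2: ok.
abbb: 2b undefined. 2b->0: no, bbaba/baab meet in 0. 2b->1: no, bbaba/abaa meet in 2. 2b->2: no, bbaba/baab meet in 2. Open state 3: 2b->3.
abbbb: 3b undefined. 3b->0: no, a/abbbb meet in 0. 3b->1: no, aaab/abbbb meet in 1. 3b->2: ok.
bbaba: 3a undefined. 3a->0: ok.
All examples now run through 4 states with every (state, symbol) defined. Accept strings end in {0,1}, Reject strings end in {2,3}; accept={0,1}.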